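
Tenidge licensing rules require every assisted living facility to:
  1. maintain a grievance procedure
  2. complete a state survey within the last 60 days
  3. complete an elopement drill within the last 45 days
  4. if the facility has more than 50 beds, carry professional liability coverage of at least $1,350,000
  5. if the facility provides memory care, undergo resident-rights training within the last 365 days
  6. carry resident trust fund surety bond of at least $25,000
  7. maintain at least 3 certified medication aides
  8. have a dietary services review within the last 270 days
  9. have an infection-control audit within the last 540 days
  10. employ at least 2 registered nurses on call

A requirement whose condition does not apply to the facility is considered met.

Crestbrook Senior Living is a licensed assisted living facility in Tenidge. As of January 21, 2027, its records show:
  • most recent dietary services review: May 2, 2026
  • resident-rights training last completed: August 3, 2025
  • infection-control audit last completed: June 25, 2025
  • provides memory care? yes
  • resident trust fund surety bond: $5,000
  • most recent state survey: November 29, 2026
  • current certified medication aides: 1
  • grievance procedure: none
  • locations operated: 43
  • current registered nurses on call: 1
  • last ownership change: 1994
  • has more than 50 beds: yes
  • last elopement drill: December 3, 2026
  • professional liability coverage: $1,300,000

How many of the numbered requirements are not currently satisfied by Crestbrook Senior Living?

1. grievance procedure absent → not met
2. state survey 53 days ago vs limit 60 → met
3. elopement drill 49 days ago vs limit 45 → not met
4. condition 'has more than 50 beds' holds; professional liability coverage $1,300,000 < $1,350,000 → not met
5. condition 'provides memory care' holds; resident-rights training 536 days ago vs limit 365 → not met
6. resident trust fund surety bond $5,000 < $25,000 → not met
7. certified medication aides 1 < 3 → not met
8. dietary services review 264 days ago vs limit 270 → met
9. infection-control audit 575 days ago vs limit 540 → not met
10. registered nurses on call 1 < 2 → not met
Not met: 8 of 10

8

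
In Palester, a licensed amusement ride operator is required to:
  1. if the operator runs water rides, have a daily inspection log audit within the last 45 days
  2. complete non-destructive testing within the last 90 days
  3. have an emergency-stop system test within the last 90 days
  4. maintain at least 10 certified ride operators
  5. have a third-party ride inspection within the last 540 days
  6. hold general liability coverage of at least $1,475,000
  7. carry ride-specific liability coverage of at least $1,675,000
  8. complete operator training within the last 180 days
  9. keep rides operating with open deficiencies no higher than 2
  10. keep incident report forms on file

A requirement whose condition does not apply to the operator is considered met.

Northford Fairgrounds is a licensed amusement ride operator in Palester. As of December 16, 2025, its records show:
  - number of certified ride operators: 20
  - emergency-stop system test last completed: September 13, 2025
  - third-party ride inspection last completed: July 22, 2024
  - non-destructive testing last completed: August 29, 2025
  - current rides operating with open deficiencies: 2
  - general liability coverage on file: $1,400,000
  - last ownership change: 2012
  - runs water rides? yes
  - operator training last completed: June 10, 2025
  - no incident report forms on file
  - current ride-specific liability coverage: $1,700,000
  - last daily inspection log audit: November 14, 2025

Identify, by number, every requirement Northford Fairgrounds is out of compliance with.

1. condition 'runs water rides' holds; daily inspection log audit 32 days ago vs limit 45 → met
2. non-destructive testing 109 days ago vs limit 90 → not met
3. emergency-stop system test 94 days ago vs limit 90 → not met
4. certified ride operators 20 ≥ 10 → met
5. third-party ride inspection 512 days ago vs limit 540 → met
6. general liability coverage $1,400,000 < $1,475,000 → not met
7. ride-specific liability coverage $1,700,000 ≥ $1,675,000 → met
8. operator training 189 days ago vs limit 180 → not met
9. rides operating with open deficiencies 2 ≤ 2 → met
10. incident report forms absent → not met
Not met: 2, 3, 6, 8, 10

2, 3, 6, 8, 10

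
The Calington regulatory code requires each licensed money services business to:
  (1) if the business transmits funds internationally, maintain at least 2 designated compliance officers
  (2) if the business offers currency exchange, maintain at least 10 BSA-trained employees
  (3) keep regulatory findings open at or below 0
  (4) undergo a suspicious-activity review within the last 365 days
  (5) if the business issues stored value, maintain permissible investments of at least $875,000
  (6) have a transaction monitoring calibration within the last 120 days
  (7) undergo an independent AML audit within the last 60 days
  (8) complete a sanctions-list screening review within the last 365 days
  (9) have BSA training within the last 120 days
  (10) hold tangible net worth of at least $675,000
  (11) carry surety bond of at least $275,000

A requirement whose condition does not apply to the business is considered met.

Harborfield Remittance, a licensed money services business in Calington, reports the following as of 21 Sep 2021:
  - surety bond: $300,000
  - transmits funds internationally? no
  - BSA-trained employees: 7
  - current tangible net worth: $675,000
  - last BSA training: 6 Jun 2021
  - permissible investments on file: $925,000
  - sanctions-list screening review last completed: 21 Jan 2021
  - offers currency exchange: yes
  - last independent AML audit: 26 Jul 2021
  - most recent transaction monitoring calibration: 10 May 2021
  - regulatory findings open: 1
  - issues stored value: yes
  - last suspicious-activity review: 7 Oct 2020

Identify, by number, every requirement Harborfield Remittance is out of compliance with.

1. condition 'transmits funds internationally' does not hold → requirement n/a → met
2. condition 'offers currency exchange' holds; BSA-trained employees 7 < 10 → not met
3. regulatory findings open 1 > 0 → not met
4. suspicious-activity review 349 days ago vs limit 365 → met
5. condition 'issues stored value' holds; permissible investments $925,000 ≥ $875,000 → met
6. transaction monitoring calibration 134 days ago vs limit 120 → not met
7. independent AML audit 57 days ago vs limit 60 → met
8. sanctions-list screening review 243 days ago vs limit 365 → met
9. BSA training 107 days ago vs limit 120 → met
10. tangible net worth $675,000 ≥ $675,000 → met
11. surety bond $300,000 ≥ $275,000 → met
Not met: 2, 3, 6

2, 3, 6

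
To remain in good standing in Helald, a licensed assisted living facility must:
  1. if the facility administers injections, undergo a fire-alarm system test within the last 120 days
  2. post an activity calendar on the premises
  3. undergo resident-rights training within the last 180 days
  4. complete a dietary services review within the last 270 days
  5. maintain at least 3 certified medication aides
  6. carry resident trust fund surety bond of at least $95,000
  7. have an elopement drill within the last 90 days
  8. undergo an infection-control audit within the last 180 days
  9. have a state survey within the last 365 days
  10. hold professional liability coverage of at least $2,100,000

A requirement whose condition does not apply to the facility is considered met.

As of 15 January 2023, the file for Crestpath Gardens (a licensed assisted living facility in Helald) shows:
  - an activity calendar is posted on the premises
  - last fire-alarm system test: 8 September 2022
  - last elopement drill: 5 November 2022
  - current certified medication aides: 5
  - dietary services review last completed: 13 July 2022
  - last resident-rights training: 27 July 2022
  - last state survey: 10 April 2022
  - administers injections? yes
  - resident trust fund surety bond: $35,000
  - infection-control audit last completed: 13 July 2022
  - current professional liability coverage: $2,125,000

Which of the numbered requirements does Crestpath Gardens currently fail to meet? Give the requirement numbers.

1, 6, 8

1. condition 'administers injections' holds; fire-alarm system test 129 days ago vs limit 120 → not met
2. activity calendar present → met
3. resident-rights training 172 days ago vs limit 180 → met
4. dietary services review 186 days ago vs limit 270 → met
5. certified medication aides 5 ≥ 3 → met
6. resident trust fund surety bond $35,000 < $95,000 → not met
7. elopement drill 71 days ago vs limit 90 → met
8. infection-control audit 186 days ago vs limit 180 → not met
9. state survey 280 days ago vs limit 365 → met
10. professional liability coverage $2,125,000 ≥ $2,100,000 → met
Not met: 1, 6, 8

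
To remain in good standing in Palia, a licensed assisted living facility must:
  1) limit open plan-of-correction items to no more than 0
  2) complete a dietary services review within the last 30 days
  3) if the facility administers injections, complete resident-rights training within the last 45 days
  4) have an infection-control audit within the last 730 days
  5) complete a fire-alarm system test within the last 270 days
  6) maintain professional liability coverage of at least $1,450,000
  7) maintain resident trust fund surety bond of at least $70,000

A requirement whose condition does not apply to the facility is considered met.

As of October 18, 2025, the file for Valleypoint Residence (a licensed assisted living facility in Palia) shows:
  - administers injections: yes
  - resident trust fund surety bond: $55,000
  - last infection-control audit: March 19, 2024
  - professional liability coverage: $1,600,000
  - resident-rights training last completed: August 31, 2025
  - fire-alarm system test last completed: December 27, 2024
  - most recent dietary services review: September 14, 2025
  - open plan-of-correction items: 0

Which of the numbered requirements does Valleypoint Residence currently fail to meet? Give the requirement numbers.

2, 3, 5, 7

1. open plan-of-correction items 0 ≤ 0 → met
2. dietary services review 34 days ago vs limit 30 → not met
3. condition 'administers injections' holds; resident-rights training 48 days ago vs limit 45 → not met
4. infection-control audit 578 days ago vs limit 730 → met
5. fire-alarm system test 295 days ago vs limit 270 → not met
6. professional liability coverage $1,600,000 ≥ $1,450,000 → met
7. resident trust fund surety bond $55,000 < $70,000 → not met
Not met: 2, 3, 5, 7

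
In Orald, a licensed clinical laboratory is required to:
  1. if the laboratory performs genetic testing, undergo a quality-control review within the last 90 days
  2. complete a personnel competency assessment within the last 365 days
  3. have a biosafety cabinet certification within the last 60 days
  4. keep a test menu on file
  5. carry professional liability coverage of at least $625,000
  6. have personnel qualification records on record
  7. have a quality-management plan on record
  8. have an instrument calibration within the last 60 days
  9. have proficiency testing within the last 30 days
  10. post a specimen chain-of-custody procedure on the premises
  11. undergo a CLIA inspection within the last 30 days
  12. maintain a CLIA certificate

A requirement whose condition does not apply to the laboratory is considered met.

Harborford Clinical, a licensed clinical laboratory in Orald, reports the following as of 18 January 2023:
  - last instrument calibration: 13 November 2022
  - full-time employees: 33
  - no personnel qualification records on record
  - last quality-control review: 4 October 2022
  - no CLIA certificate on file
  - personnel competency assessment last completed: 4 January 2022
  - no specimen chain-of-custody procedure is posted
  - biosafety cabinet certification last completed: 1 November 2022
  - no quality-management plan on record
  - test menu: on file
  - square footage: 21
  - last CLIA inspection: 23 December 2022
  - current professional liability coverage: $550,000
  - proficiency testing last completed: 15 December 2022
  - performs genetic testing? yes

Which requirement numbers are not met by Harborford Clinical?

1. condition 'performs genetic testing' holds; quality-control review 106 days ago vs limit 90 → not met
2. personnel competency assessment 379 days ago vs limit 365 → not met
3. biosafety cabinet certification 78 days ago vs limit 60 → not met
4. test menu present → met
5. professional liability coverage $550,000 < $625,000 → not met
6. personnel qualification records absent → not met
7. quality-management plan absent → not met
8. instrument calibration 66 days ago vs limit 60 → not met
9. proficiency testing 34 days ago vs limit 30 → not met
10. specimen chain-of-custody procedure absent → not met
11. CLIA inspection 26 days ago vs limit 30 → met
12. CLIA certificate absent → not met
Not met: 1, 2, 3, 5, 6, 7, 8, 9, 10, 12

1, 2, 3, 5, 6, 7, 8, 9, 10, 12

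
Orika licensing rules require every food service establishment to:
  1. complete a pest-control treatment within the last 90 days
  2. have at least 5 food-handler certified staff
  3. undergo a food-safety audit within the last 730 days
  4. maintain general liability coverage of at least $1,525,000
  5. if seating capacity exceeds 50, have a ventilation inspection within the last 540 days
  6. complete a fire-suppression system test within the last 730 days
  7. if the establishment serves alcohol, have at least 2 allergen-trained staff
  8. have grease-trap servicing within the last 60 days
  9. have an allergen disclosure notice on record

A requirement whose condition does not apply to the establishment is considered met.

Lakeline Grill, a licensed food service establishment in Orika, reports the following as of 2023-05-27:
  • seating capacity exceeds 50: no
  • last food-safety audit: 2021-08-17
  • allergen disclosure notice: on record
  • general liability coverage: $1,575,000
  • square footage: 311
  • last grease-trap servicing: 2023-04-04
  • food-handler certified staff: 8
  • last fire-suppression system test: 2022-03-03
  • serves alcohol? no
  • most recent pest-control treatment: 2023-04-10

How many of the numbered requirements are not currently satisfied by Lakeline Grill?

1. pest-control treatment 47 days ago vs limit 90 → met
2. food-handler certified staff 8 ≥ 5 → met
3. food-safety audit 648 days ago vs limit 730 → met
4. general liability coverage $1,575,000 ≥ $1,525,000 → met
5. condition 'seating capacity exceeds 50' does not hold → requirement n/a → met
6. fire-suppression system test 450 days ago vs limit 730 → met
7. condition 'serves alcohol' does not hold → requirement n/a → met
8. grease-trap servicing 53 days ago vs limit 60 → met
9. allergen disclosure notice present → met
Not met: 0 of 9

0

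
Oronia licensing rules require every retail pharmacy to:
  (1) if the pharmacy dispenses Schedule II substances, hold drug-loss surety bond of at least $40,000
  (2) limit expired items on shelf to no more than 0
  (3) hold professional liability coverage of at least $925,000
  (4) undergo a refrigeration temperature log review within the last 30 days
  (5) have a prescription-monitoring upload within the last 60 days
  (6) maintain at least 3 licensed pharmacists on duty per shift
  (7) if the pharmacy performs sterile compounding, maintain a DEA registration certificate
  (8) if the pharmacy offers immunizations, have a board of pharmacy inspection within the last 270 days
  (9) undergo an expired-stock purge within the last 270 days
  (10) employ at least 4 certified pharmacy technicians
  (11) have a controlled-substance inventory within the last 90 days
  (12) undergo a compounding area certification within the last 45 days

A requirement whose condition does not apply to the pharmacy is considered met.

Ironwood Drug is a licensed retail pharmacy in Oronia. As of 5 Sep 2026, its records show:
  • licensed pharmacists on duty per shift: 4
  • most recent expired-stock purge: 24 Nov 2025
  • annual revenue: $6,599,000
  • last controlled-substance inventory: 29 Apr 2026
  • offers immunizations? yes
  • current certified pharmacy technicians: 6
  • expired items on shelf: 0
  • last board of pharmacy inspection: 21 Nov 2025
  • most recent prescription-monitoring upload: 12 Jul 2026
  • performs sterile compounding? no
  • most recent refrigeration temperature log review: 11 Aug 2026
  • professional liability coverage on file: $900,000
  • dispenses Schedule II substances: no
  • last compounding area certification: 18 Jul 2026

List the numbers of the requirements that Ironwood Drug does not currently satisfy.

1. condition 'dispenses Schedule II substances' does not hold → requirement n/a → met
2. expired items on shelf 0 ≤ 0 → met
3. professional liability coverage $900,000 < $925,000 → not met
4. refrigeration temperature log review 25 days ago vs limit 30 → met
5. prescription-monitoring upload 55 days ago vs limit 60 → met
6. licensed pharmacists on duty per shift 4 ≥ 3 → met
7. condition 'performs sterile compounding' does not hold → requirement n/a → met
8. condition 'offers immunizations' holds; board of pharmacy inspection 288 days ago vs limit 270 → not met
9. expired-stock purge 285 days ago vs limit 270 → not met
10. certified pharmacy technicians 6 ≥ 4 → met
11. controlled-substance inventory 129 days ago vs limit 90 → not met
12. compounding area certification 49 days ago vs limit 45 → not met
Not met: 3, 8, 9, 11, 12

3, 8, 9, 11, 12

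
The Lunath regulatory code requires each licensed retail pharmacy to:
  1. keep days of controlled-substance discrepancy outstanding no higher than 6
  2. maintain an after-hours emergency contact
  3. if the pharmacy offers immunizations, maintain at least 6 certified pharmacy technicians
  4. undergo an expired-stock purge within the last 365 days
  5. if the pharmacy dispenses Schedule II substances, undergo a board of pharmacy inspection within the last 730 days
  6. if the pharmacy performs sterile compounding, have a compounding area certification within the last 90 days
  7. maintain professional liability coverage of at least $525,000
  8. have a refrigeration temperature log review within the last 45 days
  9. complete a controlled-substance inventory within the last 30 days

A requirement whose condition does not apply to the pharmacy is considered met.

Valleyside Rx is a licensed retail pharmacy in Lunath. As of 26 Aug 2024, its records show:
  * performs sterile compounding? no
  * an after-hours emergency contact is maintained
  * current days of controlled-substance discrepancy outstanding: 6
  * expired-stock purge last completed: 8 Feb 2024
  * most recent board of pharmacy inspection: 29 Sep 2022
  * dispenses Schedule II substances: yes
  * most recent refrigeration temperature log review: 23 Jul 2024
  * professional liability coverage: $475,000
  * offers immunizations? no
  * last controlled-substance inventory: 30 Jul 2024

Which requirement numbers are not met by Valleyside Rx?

1. days of controlled-substance discrepancy outstanding 6 ≤ 6 → met
2. after-hours emergency contact present → met
3. condition 'offers immunizations' does not hold → requirement n/a → met
4. expired-stock purge 200 days ago vs limit 365 → met
5. condition 'dispenses Schedule II substances' holds; board of pharmacy inspection 697 days ago vs limit 730 → met
6. condition 'performs sterile compounding' does not hold → requirement n/a → met
7. professional liability coverage $475,000 < $525,000 → not met
8. refrigeration temperature log review 34 days ago vs limit 45 → met
9. controlled-substance inventory 27 days ago vs limit 30 → met
Not met: 7

7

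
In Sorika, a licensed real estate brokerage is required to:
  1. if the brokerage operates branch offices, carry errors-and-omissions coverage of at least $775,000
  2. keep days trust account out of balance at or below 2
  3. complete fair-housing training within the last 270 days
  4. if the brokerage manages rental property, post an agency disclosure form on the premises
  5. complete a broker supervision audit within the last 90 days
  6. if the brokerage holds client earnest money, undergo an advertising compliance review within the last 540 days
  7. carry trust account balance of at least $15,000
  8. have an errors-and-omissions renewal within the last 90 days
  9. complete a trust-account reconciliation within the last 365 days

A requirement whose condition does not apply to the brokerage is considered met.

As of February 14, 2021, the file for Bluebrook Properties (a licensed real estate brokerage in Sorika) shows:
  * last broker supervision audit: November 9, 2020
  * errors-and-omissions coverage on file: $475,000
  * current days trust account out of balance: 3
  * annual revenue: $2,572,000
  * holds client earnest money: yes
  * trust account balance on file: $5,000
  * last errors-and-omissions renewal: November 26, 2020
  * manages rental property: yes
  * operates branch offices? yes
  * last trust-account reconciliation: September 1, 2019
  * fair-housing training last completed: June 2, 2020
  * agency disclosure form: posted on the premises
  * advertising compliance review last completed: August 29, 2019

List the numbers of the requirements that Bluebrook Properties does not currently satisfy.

1, 2, 5, 7, 9

1. condition 'operates branch offices' holds; errors-and-omissions coverage $475,000 < $775,000 → not met
2. days trust account out of balance 3 > 2 → not met
3. fair-housing training 257 days ago vs limit 270 → met
4. condition 'manages rental property' holds; agency disclosure form present → met
5. broker supervision audit 97 days ago vs limit 90 → not met
6. condition 'holds client earnest money' holds; advertising compliance review 535 days ago vs limit 540 → met
7. trust account balance $5,000 < $15,000 → not met
8. errors-and-omissions renewal 80 days ago vs limit 90 → met
9. trust-account reconciliation 532 days ago vs limit 365 → not met
Not met: 1, 2, 5, 7, 9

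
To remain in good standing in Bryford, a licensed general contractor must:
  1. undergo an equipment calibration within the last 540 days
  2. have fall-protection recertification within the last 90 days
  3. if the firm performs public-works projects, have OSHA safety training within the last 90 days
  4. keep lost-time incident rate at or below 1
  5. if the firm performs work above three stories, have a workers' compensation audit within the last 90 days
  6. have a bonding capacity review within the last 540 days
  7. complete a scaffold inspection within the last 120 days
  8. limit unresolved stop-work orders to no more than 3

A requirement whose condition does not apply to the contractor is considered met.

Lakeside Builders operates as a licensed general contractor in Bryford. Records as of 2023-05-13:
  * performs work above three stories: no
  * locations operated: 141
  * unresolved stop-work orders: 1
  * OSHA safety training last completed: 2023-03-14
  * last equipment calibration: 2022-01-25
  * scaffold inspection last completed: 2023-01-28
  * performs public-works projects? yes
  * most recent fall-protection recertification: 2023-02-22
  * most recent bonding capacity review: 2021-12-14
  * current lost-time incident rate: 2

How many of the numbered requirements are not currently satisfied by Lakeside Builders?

1

1. equipment calibration 473 days ago vs limit 540 → met
2. fall-protection recertification 80 days ago vs limit 90 → met
3. condition 'performs public-works projects' holds; OSHA safety training 60 days ago vs limit 90 → met
4. lost-time incident rate 2 > 1 → not met
5. condition 'performs work above three stories' does not hold → requirement n/a → met
6. bonding capacity review 515 days ago vs limit 540 → met
7. scaffold inspection 105 days ago vs limit 120 → met
8. unresolved stop-work orders 1 ≤ 3 → met
Not met: 1 of 8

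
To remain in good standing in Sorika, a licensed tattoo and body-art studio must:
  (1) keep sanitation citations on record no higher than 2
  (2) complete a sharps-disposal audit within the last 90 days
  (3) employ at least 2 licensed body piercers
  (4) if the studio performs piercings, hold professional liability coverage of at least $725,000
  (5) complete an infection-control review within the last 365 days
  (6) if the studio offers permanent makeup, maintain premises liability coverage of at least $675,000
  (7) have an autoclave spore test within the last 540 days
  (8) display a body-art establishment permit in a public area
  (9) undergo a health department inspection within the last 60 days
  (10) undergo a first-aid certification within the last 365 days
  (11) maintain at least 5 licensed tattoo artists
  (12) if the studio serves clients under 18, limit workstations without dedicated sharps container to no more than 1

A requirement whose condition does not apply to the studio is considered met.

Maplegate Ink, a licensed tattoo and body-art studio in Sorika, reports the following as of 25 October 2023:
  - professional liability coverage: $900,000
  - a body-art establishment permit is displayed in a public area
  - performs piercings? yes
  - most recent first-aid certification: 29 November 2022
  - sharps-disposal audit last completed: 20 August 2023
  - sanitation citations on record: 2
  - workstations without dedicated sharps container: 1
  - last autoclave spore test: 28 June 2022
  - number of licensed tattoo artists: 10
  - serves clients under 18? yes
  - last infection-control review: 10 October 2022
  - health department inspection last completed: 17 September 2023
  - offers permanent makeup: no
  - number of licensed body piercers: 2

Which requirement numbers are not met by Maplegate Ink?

5

1. sanitation citations on record 2 ≤ 2 → met
2. sharps-disposal audit 66 days ago vs limit 90 → met
3. licensed body piercers 2 ≥ 2 → met
4. condition 'performs piercings' holds; professional liability coverage $900,000 ≥ $725,000 → met
5. infection-control review 380 days ago vs limit 365 → not met
6. condition 'offers permanent makeup' does not hold → requirement n/a → met
7. autoclave spore test 484 days ago vs limit 540 → met
8. body-art establishment permit present → met
9. health department inspection 38 days ago vs limit 60 → met
10. first-aid certification 330 days ago vs limit 365 → met
11. licensed tattoo artists 10 ≥ 5 → met
12. condition 'serves clients under 18' holds; workstations without dedicated sharps container 1 ≤ 1 → met
Not met: 5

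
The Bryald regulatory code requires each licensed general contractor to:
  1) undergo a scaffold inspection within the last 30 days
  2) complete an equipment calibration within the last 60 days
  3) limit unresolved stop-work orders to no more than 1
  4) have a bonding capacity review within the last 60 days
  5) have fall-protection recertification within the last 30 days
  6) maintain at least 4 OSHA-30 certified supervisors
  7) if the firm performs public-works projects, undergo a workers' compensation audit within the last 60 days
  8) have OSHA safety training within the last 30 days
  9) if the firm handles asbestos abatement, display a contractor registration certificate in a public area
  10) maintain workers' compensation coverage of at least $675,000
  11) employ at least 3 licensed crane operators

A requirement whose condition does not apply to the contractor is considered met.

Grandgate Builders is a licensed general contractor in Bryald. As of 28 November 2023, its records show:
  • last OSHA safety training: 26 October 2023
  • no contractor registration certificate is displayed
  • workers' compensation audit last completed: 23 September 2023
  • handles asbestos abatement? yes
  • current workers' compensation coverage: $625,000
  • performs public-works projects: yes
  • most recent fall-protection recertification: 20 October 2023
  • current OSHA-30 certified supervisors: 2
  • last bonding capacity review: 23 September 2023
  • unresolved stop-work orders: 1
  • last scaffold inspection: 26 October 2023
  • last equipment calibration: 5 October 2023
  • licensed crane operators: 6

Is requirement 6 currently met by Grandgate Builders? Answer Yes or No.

No

6. OSHA-30 certified supervisors 2 < 4 → not met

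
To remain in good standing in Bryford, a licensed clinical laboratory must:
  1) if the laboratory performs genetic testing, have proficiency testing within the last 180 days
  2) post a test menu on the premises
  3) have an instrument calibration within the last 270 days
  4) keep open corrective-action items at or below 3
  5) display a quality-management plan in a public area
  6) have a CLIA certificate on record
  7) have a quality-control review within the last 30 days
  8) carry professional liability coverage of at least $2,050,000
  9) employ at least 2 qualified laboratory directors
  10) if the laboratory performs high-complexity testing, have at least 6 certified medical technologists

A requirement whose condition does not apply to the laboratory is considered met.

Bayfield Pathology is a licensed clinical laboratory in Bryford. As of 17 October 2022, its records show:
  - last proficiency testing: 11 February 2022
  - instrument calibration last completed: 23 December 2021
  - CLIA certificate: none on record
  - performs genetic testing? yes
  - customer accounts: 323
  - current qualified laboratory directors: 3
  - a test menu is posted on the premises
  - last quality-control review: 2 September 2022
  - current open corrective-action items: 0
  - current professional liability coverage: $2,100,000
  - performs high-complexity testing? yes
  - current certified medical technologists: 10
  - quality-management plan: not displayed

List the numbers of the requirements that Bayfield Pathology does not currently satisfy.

1. condition 'performs genetic testing' holds; proficiency testing 248 days ago vs limit 180 → not met
2. test menu present → met
3. instrument calibration 298 days ago vs limit 270 → not met
4. open corrective-action items 0 ≤ 3 → met
5. quality-management plan absent → not met
6. CLIA certificate absent → not met
7. quality-control review 45 days ago vs limit 30 → not met
8. professional liability coverage $2,100,000 ≥ $2,050,000 → met
9. qualified laboratory directors 3 ≥ 2 → met
10. condition 'performs high-complexity testing' holds; certified medical technologists 10 ≥ 6 → met
Not met: 1, 3, 5, 6, 7

1, 3, 5, 6, 7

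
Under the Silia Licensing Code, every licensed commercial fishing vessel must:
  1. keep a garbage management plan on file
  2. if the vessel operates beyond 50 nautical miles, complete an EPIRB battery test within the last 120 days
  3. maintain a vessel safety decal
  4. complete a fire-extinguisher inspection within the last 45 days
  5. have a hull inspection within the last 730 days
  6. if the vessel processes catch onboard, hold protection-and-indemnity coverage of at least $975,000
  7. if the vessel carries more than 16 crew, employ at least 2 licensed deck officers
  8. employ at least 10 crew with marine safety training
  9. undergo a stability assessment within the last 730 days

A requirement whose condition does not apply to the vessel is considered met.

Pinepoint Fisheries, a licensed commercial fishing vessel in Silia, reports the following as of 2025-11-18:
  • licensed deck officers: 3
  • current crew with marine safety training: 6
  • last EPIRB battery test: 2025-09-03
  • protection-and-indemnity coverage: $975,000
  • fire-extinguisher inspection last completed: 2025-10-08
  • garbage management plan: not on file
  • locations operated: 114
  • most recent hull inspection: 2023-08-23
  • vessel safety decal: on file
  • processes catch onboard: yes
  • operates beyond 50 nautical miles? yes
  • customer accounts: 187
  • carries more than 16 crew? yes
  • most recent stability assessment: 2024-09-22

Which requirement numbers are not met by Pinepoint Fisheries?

1, 5, 8

1. garbage management plan absent → not met
2. condition 'operates beyond 50 nautical miles' holds; EPIRB battery test 76 days ago vs limit 120 → met
3. vessel safety decal present → met
4. fire-extinguisher inspection 41 days ago vs limit 45 → met
5. hull inspection 818 days ago vs limit 730 → not met
6. condition 'processes catch onboard' holds; protection-and-indemnity coverage $975,000 ≥ $975,000 → met
7. condition 'carries more than 16 crew' holds; licensed deck officers 3 ≥ 2 → met
8. crew with marine safety training 6 < 10 → not met
9. stability assessment 422 days ago vs limit 730 → met
Not met: 1, 5, 8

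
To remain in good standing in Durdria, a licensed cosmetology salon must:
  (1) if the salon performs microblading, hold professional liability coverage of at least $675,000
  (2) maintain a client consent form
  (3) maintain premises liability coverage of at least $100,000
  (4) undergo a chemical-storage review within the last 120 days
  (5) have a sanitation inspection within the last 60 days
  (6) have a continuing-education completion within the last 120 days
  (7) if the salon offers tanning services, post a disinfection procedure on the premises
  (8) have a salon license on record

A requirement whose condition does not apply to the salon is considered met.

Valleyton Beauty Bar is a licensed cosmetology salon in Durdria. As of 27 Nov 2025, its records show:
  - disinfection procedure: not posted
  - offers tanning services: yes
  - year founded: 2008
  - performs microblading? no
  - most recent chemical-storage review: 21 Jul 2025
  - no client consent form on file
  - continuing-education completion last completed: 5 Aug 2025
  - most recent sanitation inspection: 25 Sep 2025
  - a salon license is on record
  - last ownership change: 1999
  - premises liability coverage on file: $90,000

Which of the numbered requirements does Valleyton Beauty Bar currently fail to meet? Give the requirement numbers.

1. condition 'performs microblading' does not hold → requirement n/a → met
2. client consent form absent → not met
3. premises liability coverage $90,000 < $100,000 → not met
4. chemical-storage review 129 days ago vs limit 120 → not met
5. sanitation inspection 63 days ago vs limit 60 → not met
6. continuing-education completion 114 days ago vs limit 120 → met
7. condition 'offers tanning services' holds; disinfection procedure absent → not met
8. salon license present → met
Not met: 2, 3, 4, 5, 7

2, 3, 4, 5, 7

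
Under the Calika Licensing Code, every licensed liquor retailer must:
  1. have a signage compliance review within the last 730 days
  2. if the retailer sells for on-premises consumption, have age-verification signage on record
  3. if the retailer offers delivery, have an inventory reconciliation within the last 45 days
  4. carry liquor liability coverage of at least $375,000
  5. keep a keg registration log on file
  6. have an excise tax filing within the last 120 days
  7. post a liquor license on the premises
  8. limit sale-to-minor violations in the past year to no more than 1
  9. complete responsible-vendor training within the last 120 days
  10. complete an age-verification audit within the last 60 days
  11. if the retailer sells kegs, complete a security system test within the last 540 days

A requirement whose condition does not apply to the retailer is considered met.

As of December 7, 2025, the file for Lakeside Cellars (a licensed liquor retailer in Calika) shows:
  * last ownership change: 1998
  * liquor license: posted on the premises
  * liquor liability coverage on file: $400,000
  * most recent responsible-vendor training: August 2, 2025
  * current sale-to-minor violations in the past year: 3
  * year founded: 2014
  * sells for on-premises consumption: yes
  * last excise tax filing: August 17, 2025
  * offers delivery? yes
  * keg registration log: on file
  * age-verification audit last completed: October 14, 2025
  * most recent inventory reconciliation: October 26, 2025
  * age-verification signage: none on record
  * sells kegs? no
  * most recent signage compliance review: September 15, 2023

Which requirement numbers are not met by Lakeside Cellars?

1. signage compliance review 814 days ago vs limit 730 → not met
2. condition 'sells for on-premises consumption' holds; age-verification signage absent → not met
3. condition 'offers delivery' holds; inventory reconciliation 42 days ago vs limit 45 → met
4. liquor liability coverage $400,000 ≥ $375,000 → met
5. keg registration log present → met
6. excise tax filing 112 days ago vs limit 120 → met
7. liquor license present → met
8. sale-to-minor violations in the past year 3 > 1 → not met
9. responsible-vendor training 127 days ago vs limit 120 → not met
10. age-verification audit 54 days ago vs limit 60 → met
11. condition 'sells kegs' does not hold → requirement n/a → met
Not met: 1, 2, 8, 9

1, 2, 8, 9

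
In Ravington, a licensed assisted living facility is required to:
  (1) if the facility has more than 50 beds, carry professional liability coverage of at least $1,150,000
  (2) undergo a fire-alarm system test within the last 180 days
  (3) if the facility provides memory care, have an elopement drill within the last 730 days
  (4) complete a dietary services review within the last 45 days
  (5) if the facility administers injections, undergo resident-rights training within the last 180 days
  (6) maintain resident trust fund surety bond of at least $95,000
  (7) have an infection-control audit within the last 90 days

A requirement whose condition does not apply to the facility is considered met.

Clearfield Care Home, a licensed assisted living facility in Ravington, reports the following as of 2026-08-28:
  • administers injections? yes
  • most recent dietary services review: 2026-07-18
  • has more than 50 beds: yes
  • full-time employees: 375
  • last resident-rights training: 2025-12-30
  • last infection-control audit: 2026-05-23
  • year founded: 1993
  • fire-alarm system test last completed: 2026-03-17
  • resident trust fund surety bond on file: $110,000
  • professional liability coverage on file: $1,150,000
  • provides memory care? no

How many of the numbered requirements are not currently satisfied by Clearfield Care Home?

1. condition 'has more than 50 beds' holds; professional liability coverage $1,150,000 ≥ $1,150,000 → met
2. fire-alarm system test 164 days ago vs limit 180 → met
3. condition 'provides memory care' does not hold → requirement n/a → met
4. dietary services review 41 days ago vs limit 45 → met
5. condition 'administers injections' holds; resident-rights training 241 days ago vs limit 180 → not met
6. resident trust fund surety bond $110,000 ≥ $95,000 → met
7. infection-control audit 97 days ago vs limit 90 → not met
Not met: 2 of 7

2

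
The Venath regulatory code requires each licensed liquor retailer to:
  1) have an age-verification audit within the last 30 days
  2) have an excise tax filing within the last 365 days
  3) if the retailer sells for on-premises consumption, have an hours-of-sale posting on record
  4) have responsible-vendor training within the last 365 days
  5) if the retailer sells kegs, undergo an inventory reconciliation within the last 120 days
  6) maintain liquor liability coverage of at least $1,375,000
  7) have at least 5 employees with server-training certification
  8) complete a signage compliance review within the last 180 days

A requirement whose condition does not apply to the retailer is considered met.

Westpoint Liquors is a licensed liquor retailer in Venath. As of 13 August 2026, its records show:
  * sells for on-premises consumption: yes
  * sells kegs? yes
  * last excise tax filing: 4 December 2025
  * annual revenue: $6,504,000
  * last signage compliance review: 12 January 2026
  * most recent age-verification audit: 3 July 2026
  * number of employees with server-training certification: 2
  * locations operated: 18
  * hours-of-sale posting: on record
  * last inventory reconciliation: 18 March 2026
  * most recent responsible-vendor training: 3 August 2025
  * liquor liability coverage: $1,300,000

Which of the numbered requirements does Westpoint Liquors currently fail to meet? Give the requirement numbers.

1, 4, 5, 6, 7, 8

1. age-verification audit 41 days ago vs limit 30 → not met
2. excise tax filing 252 days ago vs limit 365 → met
3. condition 'sells for on-premises consumption' holds; hours-of-sale posting present → met
4. responsible-vendor training 375 days ago vs limit 365 → not met
5. condition 'sells kegs' holds; inventory reconciliation 148 days ago vs limit 120 → not met
6. liquor liability coverage $1,300,000 < $1,375,000 → not met
7. employees with server-training certification 2 < 5 → not met
8. signage compliance review 213 days ago vs limit 180 → not met
Not met: 1, 4, 5, 6, 7, 8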